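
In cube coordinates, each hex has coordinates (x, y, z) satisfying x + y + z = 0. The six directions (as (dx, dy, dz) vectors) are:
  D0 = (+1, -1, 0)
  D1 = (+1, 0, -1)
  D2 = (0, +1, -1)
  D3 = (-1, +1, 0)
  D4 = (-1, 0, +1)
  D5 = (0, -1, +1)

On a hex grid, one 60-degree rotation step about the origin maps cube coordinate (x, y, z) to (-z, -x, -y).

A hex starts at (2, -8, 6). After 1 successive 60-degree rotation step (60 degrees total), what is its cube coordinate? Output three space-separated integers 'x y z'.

Answer: -6 -2 8

Derivation:
Start: (2, -8, 6)
Step 1: (2, -8, 6) -> (-(6), -(2), -(-8)) = (-6, -2, 8)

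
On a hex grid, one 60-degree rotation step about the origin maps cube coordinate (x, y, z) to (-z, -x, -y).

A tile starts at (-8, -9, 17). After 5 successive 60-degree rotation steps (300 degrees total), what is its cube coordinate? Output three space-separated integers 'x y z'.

Start: (-8, -9, 17)
Step 1: (-8, -9, 17) -> (-(17), -(-8), -(-9)) = (-17, 8, 9)
Step 2: (-17, 8, 9) -> (-(9), -(-17), -(8)) = (-9, 17, -8)
Step 3: (-9, 17, -8) -> (-(-8), -(-9), -(17)) = (8, 9, -17)
Step 4: (8, 9, -17) -> (-(-17), -(8), -(9)) = (17, -8, -9)
Step 5: (17, -8, -9) -> (-(-9), -(17), -(-8)) = (9, -17, 8)

Answer: 9 -17 8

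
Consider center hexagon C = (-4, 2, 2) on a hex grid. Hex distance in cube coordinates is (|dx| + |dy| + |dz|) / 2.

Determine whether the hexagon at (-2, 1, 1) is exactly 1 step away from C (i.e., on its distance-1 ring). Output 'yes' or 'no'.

Answer: no

Derivation:
|px - cx| = |-2 - (-4)| = 2
|py - cy| = |1 - 2| = 1
|pz - cz| = |1 - 2| = 1
distance = (2+1+1)/2 = 4/2 = 2
radius = 1; distance != radius -> no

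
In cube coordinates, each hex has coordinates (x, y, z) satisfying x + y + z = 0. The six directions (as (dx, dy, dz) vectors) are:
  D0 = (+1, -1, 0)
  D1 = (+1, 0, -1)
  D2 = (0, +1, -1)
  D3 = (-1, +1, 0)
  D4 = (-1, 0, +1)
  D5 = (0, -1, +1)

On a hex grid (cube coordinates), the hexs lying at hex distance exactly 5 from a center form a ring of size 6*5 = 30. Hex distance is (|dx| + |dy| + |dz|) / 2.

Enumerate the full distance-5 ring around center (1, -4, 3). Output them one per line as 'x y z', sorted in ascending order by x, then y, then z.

Walk ring at distance 5 from (1, -4, 3):
Start at center + D4*5 = (-4, -4, 8)
  hex 0: (-4, -4, 8)
  hex 1: (-3, -5, 8)
  hex 2: (-2, -6, 8)
  hex 3: (-1, -7, 8)
  hex 4: (0, -8, 8)
  hex 5: (1, -9, 8)
  hex 6: (2, -9, 7)
  hex 7: (3, -9, 6)
  hex 8: (4, -9, 5)
  hex 9: (5, -9, 4)
  hex 10: (6, -9, 3)
  hex 11: (6, -8, 2)
  hex 12: (6, -7, 1)
  hex 13: (6, -6, 0)
  hex 14: (6, -5, -1)
  hex 15: (6, -4, -2)
  hex 16: (5, -3, -2)
  hex 17: (4, -2, -2)
  hex 18: (3, -1, -2)
  hex 19: (2, 0, -2)
  hex 20: (1, 1, -2)
  hex 21: (0, 1, -1)
  hex 22: (-1, 1, 0)
  hex 23: (-2, 1, 1)
  hex 24: (-3, 1, 2)
  hex 25: (-4, 1, 3)
  hex 26: (-4, 0, 4)
  hex 27: (-4, -1, 5)
  hex 28: (-4, -2, 6)
  hex 29: (-4, -3, 7)
Sorted: 30 hexes.

Answer: -4 -4 8
-4 -3 7
-4 -2 6
-4 -1 5
-4 0 4
-4 1 3
-3 -5 8
-3 1 2
-2 -6 8
-2 1 1
-1 -7 8
-1 1 0
0 -8 8
0 1 -1
1 -9 8
1 1 -2
2 -9 7
2 0 -2
3 -9 6
3 -1 -2
4 -9 5
4 -2 -2
5 -9 4
5 -3 -2
6 -9 3
6 -8 2
6 -7 1
6 -6 0
6 -5 -1
6 -4 -2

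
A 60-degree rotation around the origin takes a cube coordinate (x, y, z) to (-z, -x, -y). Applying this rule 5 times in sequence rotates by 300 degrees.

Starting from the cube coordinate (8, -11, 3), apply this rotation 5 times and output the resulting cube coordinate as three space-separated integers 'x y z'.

Answer: 11 -3 -8

Derivation:
Start: (8, -11, 3)
Step 1: (8, -11, 3) -> (-(3), -(8), -(-11)) = (-3, -8, 11)
Step 2: (-3, -8, 11) -> (-(11), -(-3), -(-8)) = (-11, 3, 8)
Step 3: (-11, 3, 8) -> (-(8), -(-11), -(3)) = (-8, 11, -3)
Step 4: (-8, 11, -3) -> (-(-3), -(-8), -(11)) = (3, 8, -11)
Step 5: (3, 8, -11) -> (-(-11), -(3), -(8)) = (11, -3, -8)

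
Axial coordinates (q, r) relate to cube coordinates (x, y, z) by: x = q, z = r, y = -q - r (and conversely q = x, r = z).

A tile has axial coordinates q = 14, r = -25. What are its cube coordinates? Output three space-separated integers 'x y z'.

Answer: 14 11 -25

Derivation:
x = q = 14
z = r = -25
y = -x - z = -(14) - (-25) = 11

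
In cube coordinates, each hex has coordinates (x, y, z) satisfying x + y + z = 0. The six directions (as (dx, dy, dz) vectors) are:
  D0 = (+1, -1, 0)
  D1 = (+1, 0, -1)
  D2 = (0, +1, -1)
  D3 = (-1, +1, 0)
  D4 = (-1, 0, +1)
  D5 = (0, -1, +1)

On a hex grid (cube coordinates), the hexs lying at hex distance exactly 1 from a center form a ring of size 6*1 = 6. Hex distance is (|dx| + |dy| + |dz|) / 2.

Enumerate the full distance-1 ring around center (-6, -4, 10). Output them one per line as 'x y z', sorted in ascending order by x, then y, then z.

Walk ring at distance 1 from (-6, -4, 10):
Start at center + D4*1 = (-7, -4, 11)
  hex 0: (-7, -4, 11)
  hex 1: (-6, -5, 11)
  hex 2: (-5, -5, 10)
  hex 3: (-5, -4, 9)
  hex 4: (-6, -3, 9)
  hex 5: (-7, -3, 10)
Sorted: 6 hexes.

Answer: -7 -4 11
-7 -3 10
-6 -5 11
-6 -3 9
-5 -5 10
-5 -4 9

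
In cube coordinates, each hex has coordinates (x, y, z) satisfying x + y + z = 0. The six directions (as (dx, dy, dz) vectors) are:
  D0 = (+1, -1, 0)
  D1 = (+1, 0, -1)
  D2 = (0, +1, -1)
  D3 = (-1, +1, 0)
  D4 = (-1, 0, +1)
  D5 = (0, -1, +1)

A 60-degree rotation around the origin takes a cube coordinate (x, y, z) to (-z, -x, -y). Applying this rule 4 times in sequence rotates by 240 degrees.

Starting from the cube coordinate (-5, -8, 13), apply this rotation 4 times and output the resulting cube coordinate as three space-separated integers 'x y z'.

Start: (-5, -8, 13)
Step 1: (-5, -8, 13) -> (-(13), -(-5), -(-8)) = (-13, 5, 8)
Step 2: (-13, 5, 8) -> (-(8), -(-13), -(5)) = (-8, 13, -5)
Step 3: (-8, 13, -5) -> (-(-5), -(-8), -(13)) = (5, 8, -13)
Step 4: (5, 8, -13) -> (-(-13), -(5), -(8)) = (13, -5, -8)

Answer: 13 -5 -8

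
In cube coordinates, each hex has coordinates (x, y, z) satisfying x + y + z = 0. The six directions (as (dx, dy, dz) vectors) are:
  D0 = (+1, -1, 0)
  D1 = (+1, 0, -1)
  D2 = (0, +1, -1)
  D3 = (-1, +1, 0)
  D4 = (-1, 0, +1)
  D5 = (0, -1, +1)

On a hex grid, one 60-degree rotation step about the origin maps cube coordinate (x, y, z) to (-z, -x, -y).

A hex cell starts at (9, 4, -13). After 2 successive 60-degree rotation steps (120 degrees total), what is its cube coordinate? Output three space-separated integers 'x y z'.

Answer: 4 -13 9

Derivation:
Start: (9, 4, -13)
Step 1: (9, 4, -13) -> (-(-13), -(9), -(4)) = (13, -9, -4)
Step 2: (13, -9, -4) -> (-(-4), -(13), -(-9)) = (4, -13, 9)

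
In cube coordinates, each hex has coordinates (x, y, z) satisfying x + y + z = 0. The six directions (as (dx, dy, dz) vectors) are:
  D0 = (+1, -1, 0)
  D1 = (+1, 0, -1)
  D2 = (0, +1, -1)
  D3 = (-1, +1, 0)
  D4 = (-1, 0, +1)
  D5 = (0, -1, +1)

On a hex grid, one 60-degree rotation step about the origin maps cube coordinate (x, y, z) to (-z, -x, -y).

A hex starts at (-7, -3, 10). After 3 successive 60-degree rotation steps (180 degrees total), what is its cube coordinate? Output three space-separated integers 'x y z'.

Answer: 7 3 -10

Derivation:
Start: (-7, -3, 10)
Step 1: (-7, -3, 10) -> (-(10), -(-7), -(-3)) = (-10, 7, 3)
Step 2: (-10, 7, 3) -> (-(3), -(-10), -(7)) = (-3, 10, -7)
Step 3: (-3, 10, -7) -> (-(-7), -(-3), -(10)) = (7, 3, -10)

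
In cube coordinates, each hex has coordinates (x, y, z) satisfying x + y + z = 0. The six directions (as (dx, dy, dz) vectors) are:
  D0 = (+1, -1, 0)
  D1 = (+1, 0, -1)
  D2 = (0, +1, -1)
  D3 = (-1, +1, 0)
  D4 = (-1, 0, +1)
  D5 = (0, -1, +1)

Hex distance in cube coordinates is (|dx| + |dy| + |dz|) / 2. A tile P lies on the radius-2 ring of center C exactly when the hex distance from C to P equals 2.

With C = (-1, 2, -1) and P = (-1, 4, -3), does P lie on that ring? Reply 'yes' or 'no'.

|px - cx| = |-1 - (-1)| = 0
|py - cy| = |4 - 2| = 2
|pz - cz| = |-3 - (-1)| = 2
distance = (0+2+2)/2 = 4/2 = 2
radius = 2; distance == radius -> yes

Answer: yes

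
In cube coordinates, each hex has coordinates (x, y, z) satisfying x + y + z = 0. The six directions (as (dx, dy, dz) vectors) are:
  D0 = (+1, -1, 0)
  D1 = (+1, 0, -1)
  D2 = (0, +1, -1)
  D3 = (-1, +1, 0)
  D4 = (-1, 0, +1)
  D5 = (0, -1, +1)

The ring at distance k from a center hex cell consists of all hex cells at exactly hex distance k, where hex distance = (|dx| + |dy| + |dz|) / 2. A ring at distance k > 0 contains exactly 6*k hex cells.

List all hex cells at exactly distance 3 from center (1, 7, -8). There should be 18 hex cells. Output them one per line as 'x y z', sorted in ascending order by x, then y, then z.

Answer: -2 7 -5
-2 8 -6
-2 9 -7
-2 10 -8
-1 6 -5
-1 10 -9
0 5 -5
0 10 -10
1 4 -5
1 10 -11
2 4 -6
2 9 -11
3 4 -7
3 8 -11
4 4 -8
4 5 -9
4 6 -10
4 7 -11

Derivation:
Walk ring at distance 3 from (1, 7, -8):
Start at center + D4*3 = (-2, 7, -5)
  hex 0: (-2, 7, -5)
  hex 1: (-1, 6, -5)
  hex 2: (0, 5, -5)
  hex 3: (1, 4, -5)
  hex 4: (2, 4, -6)
  hex 5: (3, 4, -7)
  hex 6: (4, 4, -8)
  hex 7: (4, 5, -9)
  hex 8: (4, 6, -10)
  hex 9: (4, 7, -11)
  hex 10: (3, 8, -11)
  hex 11: (2, 9, -11)
  hex 12: (1, 10, -11)
  hex 13: (0, 10, -10)
  hex 14: (-1, 10, -9)
  hex 15: (-2, 10, -8)
  hex 16: (-2, 9, -7)
  hex 17: (-2, 8, -6)
Sorted: 18 hexes.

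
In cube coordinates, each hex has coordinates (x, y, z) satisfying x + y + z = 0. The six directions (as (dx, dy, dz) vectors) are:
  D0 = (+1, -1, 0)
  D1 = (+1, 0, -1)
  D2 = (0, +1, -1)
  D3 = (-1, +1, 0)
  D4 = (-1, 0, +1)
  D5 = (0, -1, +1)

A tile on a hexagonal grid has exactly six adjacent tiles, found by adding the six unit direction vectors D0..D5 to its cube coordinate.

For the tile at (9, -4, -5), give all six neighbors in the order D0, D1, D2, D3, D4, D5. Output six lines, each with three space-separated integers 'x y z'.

Center: (9, -4, -5). Add each direction:
  D0: (9, -4, -5) + (1, -1, 0) = (10, -5, -5)
  D1: (9, -4, -5) + (1, 0, -1) = (10, -4, -6)
  D2: (9, -4, -5) + (0, 1, -1) = (9, -3, -6)
  D3: (9, -4, -5) + (-1, 1, 0) = (8, -3, -5)
  D4: (9, -4, -5) + (-1, 0, 1) = (8, -4, -4)
  D5: (9, -4, -5) + (0, -1, 1) = (9, -5, -4)

Answer: 10 -5 -5
10 -4 -6
9 -3 -6
8 -3 -5
8 -4 -4
9 -5 -4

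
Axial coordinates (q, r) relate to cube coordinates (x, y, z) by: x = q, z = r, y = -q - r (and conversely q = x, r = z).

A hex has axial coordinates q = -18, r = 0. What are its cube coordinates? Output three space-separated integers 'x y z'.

x = q = -18
z = r = 0
y = -x - z = -(-18) - (0) = 18

Answer: -18 18 0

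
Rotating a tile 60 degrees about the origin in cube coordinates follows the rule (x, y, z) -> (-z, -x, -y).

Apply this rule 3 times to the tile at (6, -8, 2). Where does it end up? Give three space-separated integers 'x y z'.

Answer: -6 8 -2

Derivation:
Start: (6, -8, 2)
Step 1: (6, -8, 2) -> (-(2), -(6), -(-8)) = (-2, -6, 8)
Step 2: (-2, -6, 8) -> (-(8), -(-2), -(-6)) = (-8, 2, 6)
Step 3: (-8, 2, 6) -> (-(6), -(-8), -(2)) = (-6, 8, -2)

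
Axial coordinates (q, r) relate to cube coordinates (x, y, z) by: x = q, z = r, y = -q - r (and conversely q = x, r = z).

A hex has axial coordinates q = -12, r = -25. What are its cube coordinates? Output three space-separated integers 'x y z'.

x = q = -12
z = r = -25
y = -x - z = -(-12) - (-25) = 37

Answer: -12 37 -25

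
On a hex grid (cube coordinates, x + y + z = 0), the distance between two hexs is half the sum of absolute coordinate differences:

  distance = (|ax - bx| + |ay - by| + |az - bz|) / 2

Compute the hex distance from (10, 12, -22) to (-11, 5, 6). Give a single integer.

Answer: 28

Derivation:
|ax - bx| = |10 - (-11)| = 21
|ay - by| = |12 - 5| = 7
|az - bz| = |-22 - 6| = 28
distance = (21 + 7 + 28) / 2 = 56 / 2 = 28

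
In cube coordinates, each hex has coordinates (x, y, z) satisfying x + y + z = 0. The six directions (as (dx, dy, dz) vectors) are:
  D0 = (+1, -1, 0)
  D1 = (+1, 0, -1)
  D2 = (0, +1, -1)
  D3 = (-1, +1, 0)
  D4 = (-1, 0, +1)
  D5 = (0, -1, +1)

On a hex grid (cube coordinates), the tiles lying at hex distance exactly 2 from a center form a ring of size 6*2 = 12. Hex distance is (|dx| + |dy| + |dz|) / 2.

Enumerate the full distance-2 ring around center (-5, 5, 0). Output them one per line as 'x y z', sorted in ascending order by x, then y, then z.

Answer: -7 5 2
-7 6 1
-7 7 0
-6 4 2
-6 7 -1
-5 3 2
-5 7 -2
-4 3 1
-4 6 -2
-3 3 0
-3 4 -1
-3 5 -2

Derivation:
Walk ring at distance 2 from (-5, 5, 0):
Start at center + D4*2 = (-7, 5, 2)
  hex 0: (-7, 5, 2)
  hex 1: (-6, 4, 2)
  hex 2: (-5, 3, 2)
  hex 3: (-4, 3, 1)
  hex 4: (-3, 3, 0)
  hex 5: (-3, 4, -1)
  hex 6: (-3, 5, -2)
  hex 7: (-4, 6, -2)
  hex 8: (-5, 7, -2)
  hex 9: (-6, 7, -1)
  hex 10: (-7, 7, 0)
  hex 11: (-7, 6, 1)
Sorted: 12 hexes.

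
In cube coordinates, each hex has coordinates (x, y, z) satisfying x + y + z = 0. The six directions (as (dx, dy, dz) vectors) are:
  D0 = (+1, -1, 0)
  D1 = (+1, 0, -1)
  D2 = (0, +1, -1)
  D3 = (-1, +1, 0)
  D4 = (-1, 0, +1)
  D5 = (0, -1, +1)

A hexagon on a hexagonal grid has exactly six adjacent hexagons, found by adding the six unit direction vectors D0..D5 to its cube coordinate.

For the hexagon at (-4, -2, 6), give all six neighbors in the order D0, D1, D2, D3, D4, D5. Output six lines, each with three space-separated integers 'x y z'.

Center: (-4, -2, 6). Add each direction:
  D0: (-4, -2, 6) + (1, -1, 0) = (-3, -3, 6)
  D1: (-4, -2, 6) + (1, 0, -1) = (-3, -2, 5)
  D2: (-4, -2, 6) + (0, 1, -1) = (-4, -1, 5)
  D3: (-4, -2, 6) + (-1, 1, 0) = (-5, -1, 6)
  D4: (-4, -2, 6) + (-1, 0, 1) = (-5, -2, 7)
  D5: (-4, -2, 6) + (0, -1, 1) = (-4, -3, 7)

Answer: -3 -3 6
-3 -2 5
-4 -1 5
-5 -1 6
-5 -2 7
-4 -3 7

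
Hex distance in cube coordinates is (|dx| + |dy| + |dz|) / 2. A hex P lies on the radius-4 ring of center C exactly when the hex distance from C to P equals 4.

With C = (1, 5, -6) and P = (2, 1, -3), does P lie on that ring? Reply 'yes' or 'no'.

|px - cx| = |2 - 1| = 1
|py - cy| = |1 - 5| = 4
|pz - cz| = |-3 - (-6)| = 3
distance = (1+4+3)/2 = 8/2 = 4
radius = 4; distance == radius -> yes

Answer: yes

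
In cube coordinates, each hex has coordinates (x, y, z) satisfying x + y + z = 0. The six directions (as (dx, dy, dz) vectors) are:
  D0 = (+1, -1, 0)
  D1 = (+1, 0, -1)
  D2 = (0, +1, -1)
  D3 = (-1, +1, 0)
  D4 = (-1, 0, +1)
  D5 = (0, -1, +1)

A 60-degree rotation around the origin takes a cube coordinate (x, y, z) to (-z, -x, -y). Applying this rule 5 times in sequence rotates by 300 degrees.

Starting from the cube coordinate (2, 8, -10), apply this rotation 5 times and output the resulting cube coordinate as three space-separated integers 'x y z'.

Start: (2, 8, -10)
Step 1: (2, 8, -10) -> (-(-10), -(2), -(8)) = (10, -2, -8)
Step 2: (10, -2, -8) -> (-(-8), -(10), -(-2)) = (8, -10, 2)
Step 3: (8, -10, 2) -> (-(2), -(8), -(-10)) = (-2, -8, 10)
Step 4: (-2, -8, 10) -> (-(10), -(-2), -(-8)) = (-10, 2, 8)
Step 5: (-10, 2, 8) -> (-(8), -(-10), -(2)) = (-8, 10, -2)

Answer: -8 10 -2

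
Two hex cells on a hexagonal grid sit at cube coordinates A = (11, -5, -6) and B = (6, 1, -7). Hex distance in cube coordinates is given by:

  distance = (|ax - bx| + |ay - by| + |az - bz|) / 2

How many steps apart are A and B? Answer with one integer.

|ax - bx| = |11 - 6| = 5
|ay - by| = |-5 - 1| = 6
|az - bz| = |-6 - (-7)| = 1
distance = (5 + 6 + 1) / 2 = 12 / 2 = 6

Answer: 6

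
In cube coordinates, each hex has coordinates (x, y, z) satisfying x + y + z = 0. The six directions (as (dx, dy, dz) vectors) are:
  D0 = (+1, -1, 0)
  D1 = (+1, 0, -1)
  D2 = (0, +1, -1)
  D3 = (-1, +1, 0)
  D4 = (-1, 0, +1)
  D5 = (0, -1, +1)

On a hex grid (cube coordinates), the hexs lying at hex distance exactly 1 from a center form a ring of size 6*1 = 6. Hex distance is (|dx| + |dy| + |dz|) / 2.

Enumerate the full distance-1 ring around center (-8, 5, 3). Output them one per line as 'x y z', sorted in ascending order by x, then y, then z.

Answer: -9 5 4
-9 6 3
-8 4 4
-8 6 2
-7 4 3
-7 5 2

Derivation:
Walk ring at distance 1 from (-8, 5, 3):
Start at center + D4*1 = (-9, 5, 4)
  hex 0: (-9, 5, 4)
  hex 1: (-8, 4, 4)
  hex 2: (-7, 4, 3)
  hex 3: (-7, 5, 2)
  hex 4: (-8, 6, 2)
  hex 5: (-9, 6, 3)
Sorted: 6 hexes.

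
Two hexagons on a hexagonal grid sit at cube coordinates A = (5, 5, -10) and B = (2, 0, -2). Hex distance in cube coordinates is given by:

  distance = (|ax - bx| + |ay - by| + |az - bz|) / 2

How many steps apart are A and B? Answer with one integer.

|ax - bx| = |5 - 2| = 3
|ay - by| = |5 - 0| = 5
|az - bz| = |-10 - (-2)| = 8
distance = (3 + 5 + 8) / 2 = 16 / 2 = 8

Answer: 8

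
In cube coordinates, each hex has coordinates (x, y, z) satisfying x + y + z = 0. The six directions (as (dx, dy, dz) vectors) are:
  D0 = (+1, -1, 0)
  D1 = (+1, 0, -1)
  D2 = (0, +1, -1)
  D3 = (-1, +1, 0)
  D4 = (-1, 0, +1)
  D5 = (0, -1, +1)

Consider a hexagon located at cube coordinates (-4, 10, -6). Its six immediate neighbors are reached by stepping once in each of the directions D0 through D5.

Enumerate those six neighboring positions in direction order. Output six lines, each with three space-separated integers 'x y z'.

Answer: -3 9 -6
-3 10 -7
-4 11 -7
-5 11 -6
-5 10 -5
-4 9 -5

Derivation:
Center: (-4, 10, -6). Add each direction:
  D0: (-4, 10, -6) + (1, -1, 0) = (-3, 9, -6)
  D1: (-4, 10, -6) + (1, 0, -1) = (-3, 10, -7)
  D2: (-4, 10, -6) + (0, 1, -1) = (-4, 11, -7)
  D3: (-4, 10, -6) + (-1, 1, 0) = (-5, 11, -6)
  D4: (-4, 10, -6) + (-1, 0, 1) = (-5, 10, -5)
  D5: (-4, 10, -6) + (0, -1, 1) = (-4, 9, -5)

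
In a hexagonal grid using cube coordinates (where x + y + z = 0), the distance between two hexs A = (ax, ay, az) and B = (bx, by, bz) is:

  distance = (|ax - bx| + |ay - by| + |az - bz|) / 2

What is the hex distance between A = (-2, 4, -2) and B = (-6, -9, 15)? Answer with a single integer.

|ax - bx| = |-2 - (-6)| = 4
|ay - by| = |4 - (-9)| = 13
|az - bz| = |-2 - 15| = 17
distance = (4 + 13 + 17) / 2 = 34 / 2 = 17

Answer: 17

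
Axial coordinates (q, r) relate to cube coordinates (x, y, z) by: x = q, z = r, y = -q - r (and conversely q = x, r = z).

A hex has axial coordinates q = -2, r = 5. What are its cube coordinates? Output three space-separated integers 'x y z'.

Answer: -2 -3 5

Derivation:
x = q = -2
z = r = 5
y = -x - z = -(-2) - (5) = -3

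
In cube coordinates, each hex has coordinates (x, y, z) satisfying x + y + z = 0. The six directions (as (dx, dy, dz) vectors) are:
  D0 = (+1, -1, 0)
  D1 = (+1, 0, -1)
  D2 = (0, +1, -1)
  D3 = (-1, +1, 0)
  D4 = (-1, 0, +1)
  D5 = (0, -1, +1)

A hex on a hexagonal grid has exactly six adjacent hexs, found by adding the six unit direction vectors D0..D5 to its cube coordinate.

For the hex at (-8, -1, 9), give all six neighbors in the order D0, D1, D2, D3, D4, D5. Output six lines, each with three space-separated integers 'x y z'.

Answer: -7 -2 9
-7 -1 8
-8 0 8
-9 0 9
-9 -1 10
-8 -2 10

Derivation:
Center: (-8, -1, 9). Add each direction:
  D0: (-8, -1, 9) + (1, -1, 0) = (-7, -2, 9)
  D1: (-8, -1, 9) + (1, 0, -1) = (-7, -1, 8)
  D2: (-8, -1, 9) + (0, 1, -1) = (-8, 0, 8)
  D3: (-8, -1, 9) + (-1, 1, 0) = (-9, 0, 9)
  D4: (-8, -1, 9) + (-1, 0, 1) = (-9, -1, 10)
  D5: (-8, -1, 9) + (0, -1, 1) = (-8, -2, 10)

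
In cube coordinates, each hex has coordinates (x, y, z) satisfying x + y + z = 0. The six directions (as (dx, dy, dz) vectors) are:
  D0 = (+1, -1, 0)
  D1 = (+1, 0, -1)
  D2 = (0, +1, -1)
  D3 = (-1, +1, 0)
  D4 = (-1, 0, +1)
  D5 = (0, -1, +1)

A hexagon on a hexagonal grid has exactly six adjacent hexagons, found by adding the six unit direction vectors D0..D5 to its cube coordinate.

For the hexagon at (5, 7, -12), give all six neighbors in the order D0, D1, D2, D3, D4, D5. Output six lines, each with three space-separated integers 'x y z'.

Center: (5, 7, -12). Add each direction:
  D0: (5, 7, -12) + (1, -1, 0) = (6, 6, -12)
  D1: (5, 7, -12) + (1, 0, -1) = (6, 7, -13)
  D2: (5, 7, -12) + (0, 1, -1) = (5, 8, -13)
  D3: (5, 7, -12) + (-1, 1, 0) = (4, 8, -12)
  D4: (5, 7, -12) + (-1, 0, 1) = (4, 7, -11)
  D5: (5, 7, -12) + (0, -1, 1) = (5, 6, -11)

Answer: 6 6 -12
6 7 -13
5 8 -13
4 8 -12
4 7 -11
5 6 -11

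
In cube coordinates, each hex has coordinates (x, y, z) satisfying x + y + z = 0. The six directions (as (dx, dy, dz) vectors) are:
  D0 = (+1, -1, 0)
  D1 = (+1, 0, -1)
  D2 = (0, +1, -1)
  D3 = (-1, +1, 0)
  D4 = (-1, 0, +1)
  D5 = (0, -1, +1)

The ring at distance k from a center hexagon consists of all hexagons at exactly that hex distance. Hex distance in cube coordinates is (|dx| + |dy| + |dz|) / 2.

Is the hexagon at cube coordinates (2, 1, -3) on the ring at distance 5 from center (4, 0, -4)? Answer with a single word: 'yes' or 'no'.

Answer: no

Derivation:
|px - cx| = |2 - 4| = 2
|py - cy| = |1 - 0| = 1
|pz - cz| = |-3 - (-4)| = 1
distance = (2+1+1)/2 = 4/2 = 2
radius = 5; distance != radius -> no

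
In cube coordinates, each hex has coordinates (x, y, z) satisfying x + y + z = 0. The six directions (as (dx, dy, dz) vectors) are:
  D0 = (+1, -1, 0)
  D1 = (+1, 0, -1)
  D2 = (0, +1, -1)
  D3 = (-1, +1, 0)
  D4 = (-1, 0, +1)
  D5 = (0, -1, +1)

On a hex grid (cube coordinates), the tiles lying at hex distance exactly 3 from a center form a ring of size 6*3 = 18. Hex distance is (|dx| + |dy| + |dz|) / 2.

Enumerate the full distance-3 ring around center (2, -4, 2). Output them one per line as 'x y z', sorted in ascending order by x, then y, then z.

Walk ring at distance 3 from (2, -4, 2):
Start at center + D4*3 = (-1, -4, 5)
  hex 0: (-1, -4, 5)
  hex 1: (0, -5, 5)
  hex 2: (1, -6, 5)
  hex 3: (2, -7, 5)
  hex 4: (3, -7, 4)
  hex 5: (4, -7, 3)
  hex 6: (5, -7, 2)
  hex 7: (5, -6, 1)
  hex 8: (5, -5, 0)
  hex 9: (5, -4, -1)
  hex 10: (4, -3, -1)
  hex 11: (3, -2, -1)
  hex 12: (2, -1, -1)
  hex 13: (1, -1, 0)
  hex 14: (0, -1, 1)
  hex 15: (-1, -1, 2)
  hex 16: (-1, -2, 3)
  hex 17: (-1, -3, 4)
Sorted: 18 hexes.

Answer: -1 -4 5
-1 -3 4
-1 -2 3
-1 -1 2
0 -5 5
0 -1 1
1 -6 5
1 -1 0
2 -7 5
2 -1 -1
3 -7 4
3 -2 -1
4 -7 3
4 -3 -1
5 -7 2
5 -6 1
5 -5 0
5 -4 -1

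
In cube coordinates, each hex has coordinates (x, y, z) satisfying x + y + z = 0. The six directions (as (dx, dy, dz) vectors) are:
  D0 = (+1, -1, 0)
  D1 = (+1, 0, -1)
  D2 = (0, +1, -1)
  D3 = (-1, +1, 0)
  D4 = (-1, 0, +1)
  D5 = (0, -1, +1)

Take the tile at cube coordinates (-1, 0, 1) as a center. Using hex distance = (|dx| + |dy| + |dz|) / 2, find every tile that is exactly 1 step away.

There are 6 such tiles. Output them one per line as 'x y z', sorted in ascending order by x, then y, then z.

Walk ring at distance 1 from (-1, 0, 1):
Start at center + D4*1 = (-2, 0, 2)
  hex 0: (-2, 0, 2)
  hex 1: (-1, -1, 2)
  hex 2: (0, -1, 1)
  hex 3: (0, 0, 0)
  hex 4: (-1, 1, 0)
  hex 5: (-2, 1, 1)
Sorted: 6 hexes.

Answer: -2 0 2
-2 1 1
-1 -1 2
-1 1 0
0 -1 1
0 0 0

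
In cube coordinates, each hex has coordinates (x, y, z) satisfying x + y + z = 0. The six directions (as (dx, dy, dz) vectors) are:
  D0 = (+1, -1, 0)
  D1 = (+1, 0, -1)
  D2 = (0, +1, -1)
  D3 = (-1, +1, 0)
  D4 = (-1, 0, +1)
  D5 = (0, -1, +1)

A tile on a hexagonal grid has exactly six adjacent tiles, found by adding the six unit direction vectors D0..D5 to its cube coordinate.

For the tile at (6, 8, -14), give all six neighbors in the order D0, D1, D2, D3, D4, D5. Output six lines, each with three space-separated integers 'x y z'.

Center: (6, 8, -14). Add each direction:
  D0: (6, 8, -14) + (1, -1, 0) = (7, 7, -14)
  D1: (6, 8, -14) + (1, 0, -1) = (7, 8, -15)
  D2: (6, 8, -14) + (0, 1, -1) = (6, 9, -15)
  D3: (6, 8, -14) + (-1, 1, 0) = (5, 9, -14)
  D4: (6, 8, -14) + (-1, 0, 1) = (5, 8, -13)
  D5: (6, 8, -14) + (0, -1, 1) = (6, 7, -13)

Answer: 7 7 -14
7 8 -15
6 9 -15
5 9 -14
5 8 -13
6 7 -13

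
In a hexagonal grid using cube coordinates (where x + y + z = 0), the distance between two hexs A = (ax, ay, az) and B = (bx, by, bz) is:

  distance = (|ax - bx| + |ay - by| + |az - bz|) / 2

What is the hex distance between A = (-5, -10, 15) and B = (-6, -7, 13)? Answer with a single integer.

Answer: 3

Derivation:
|ax - bx| = |-5 - (-6)| = 1
|ay - by| = |-10 - (-7)| = 3
|az - bz| = |15 - 13| = 2
distance = (1 + 3 + 2) / 2 = 6 / 2 = 3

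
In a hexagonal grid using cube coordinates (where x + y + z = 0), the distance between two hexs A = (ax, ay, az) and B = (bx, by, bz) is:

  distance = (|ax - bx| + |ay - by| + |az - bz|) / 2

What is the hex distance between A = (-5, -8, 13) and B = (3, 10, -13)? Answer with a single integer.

|ax - bx| = |-5 - 3| = 8
|ay - by| = |-8 - 10| = 18
|az - bz| = |13 - (-13)| = 26
distance = (8 + 18 + 26) / 2 = 52 / 2 = 26

Answer: 26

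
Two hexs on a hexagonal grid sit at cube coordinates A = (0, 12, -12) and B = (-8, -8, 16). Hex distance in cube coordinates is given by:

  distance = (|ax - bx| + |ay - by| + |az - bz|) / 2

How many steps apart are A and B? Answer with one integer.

Answer: 28

Derivation:
|ax - bx| = |0 - (-8)| = 8
|ay - by| = |12 - (-8)| = 20
|az - bz| = |-12 - 16| = 28
distance = (8 + 20 + 28) / 2 = 56 / 2 = 28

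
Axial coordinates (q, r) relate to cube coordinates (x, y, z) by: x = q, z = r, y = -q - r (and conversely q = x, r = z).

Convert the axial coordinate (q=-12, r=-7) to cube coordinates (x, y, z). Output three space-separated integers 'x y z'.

x = q = -12
z = r = -7
y = -x - z = -(-12) - (-7) = 19

Answer: -12 19 -7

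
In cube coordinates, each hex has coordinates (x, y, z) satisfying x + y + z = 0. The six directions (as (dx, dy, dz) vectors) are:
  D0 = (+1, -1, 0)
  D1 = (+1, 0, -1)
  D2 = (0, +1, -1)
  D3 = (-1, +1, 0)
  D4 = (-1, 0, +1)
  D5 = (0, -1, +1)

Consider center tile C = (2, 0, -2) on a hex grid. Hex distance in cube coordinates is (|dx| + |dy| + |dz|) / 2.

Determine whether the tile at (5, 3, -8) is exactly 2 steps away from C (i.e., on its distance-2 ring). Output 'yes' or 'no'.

|px - cx| = |5 - 2| = 3
|py - cy| = |3 - 0| = 3
|pz - cz| = |-8 - (-2)| = 6
distance = (3+3+6)/2 = 12/2 = 6
radius = 2; distance != radius -> no

Answer: no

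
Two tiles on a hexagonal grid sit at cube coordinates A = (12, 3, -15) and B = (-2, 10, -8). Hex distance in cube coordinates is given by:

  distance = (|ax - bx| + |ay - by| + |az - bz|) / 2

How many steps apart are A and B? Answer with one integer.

Answer: 14

Derivation:
|ax - bx| = |12 - (-2)| = 14
|ay - by| = |3 - 10| = 7
|az - bz| = |-15 - (-8)| = 7
distance = (14 + 7 + 7) / 2 = 28 / 2 = 14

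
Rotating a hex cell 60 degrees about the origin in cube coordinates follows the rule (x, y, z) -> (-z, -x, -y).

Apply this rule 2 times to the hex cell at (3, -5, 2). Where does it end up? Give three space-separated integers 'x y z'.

Start: (3, -5, 2)
Step 1: (3, -5, 2) -> (-(2), -(3), -(-5)) = (-2, -3, 5)
Step 2: (-2, -3, 5) -> (-(5), -(-2), -(-3)) = (-5, 2, 3)

Answer: -5 2 3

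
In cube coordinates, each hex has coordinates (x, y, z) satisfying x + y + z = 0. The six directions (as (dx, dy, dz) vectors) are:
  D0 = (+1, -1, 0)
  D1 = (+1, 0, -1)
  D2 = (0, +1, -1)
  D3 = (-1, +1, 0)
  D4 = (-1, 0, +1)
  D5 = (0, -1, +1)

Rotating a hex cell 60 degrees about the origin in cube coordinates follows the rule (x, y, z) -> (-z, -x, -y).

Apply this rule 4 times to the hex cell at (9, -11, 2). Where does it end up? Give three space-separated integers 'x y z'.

Start: (9, -11, 2)
Step 1: (9, -11, 2) -> (-(2), -(9), -(-11)) = (-2, -9, 11)
Step 2: (-2, -9, 11) -> (-(11), -(-2), -(-9)) = (-11, 2, 9)
Step 3: (-11, 2, 9) -> (-(9), -(-11), -(2)) = (-9, 11, -2)
Step 4: (-9, 11, -2) -> (-(-2), -(-9), -(11)) = (2, 9, -11)

Answer: 2 9 -11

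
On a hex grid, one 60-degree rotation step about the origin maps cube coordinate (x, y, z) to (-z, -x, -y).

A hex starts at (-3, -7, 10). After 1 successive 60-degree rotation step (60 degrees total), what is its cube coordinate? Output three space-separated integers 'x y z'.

Start: (-3, -7, 10)
Step 1: (-3, -7, 10) -> (-(10), -(-3), -(-7)) = (-10, 3, 7)

Answer: -10 3 7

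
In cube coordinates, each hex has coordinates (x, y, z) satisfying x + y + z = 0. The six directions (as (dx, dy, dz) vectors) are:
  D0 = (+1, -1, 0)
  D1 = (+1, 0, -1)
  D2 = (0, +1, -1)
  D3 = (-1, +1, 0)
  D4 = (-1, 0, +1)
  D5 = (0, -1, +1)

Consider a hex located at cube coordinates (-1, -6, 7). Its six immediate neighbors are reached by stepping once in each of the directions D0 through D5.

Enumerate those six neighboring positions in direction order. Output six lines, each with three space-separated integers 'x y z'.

Answer: 0 -7 7
0 -6 6
-1 -5 6
-2 -5 7
-2 -6 8
-1 -7 8

Derivation:
Center: (-1, -6, 7). Add each direction:
  D0: (-1, -6, 7) + (1, -1, 0) = (0, -7, 7)
  D1: (-1, -6, 7) + (1, 0, -1) = (0, -6, 6)
  D2: (-1, -6, 7) + (0, 1, -1) = (-1, -5, 6)
  D3: (-1, -6, 7) + (-1, 1, 0) = (-2, -5, 7)
  D4: (-1, -6, 7) + (-1, 0, 1) = (-2, -6, 8)
  D5: (-1, -6, 7) + (0, -1, 1) = (-1, -7, 8)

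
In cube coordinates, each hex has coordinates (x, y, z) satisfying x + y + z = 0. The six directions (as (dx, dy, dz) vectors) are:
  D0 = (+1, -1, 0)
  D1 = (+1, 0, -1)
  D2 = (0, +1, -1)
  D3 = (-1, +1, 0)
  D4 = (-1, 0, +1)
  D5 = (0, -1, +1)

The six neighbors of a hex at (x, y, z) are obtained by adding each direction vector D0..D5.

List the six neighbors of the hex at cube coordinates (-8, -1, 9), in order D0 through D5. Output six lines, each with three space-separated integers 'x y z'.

Answer: -7 -2 9
-7 -1 8
-8 0 8
-9 0 9
-9 -1 10
-8 -2 10

Derivation:
Center: (-8, -1, 9). Add each direction:
  D0: (-8, -1, 9) + (1, -1, 0) = (-7, -2, 9)
  D1: (-8, -1, 9) + (1, 0, -1) = (-7, -1, 8)
  D2: (-8, -1, 9) + (0, 1, -1) = (-8, 0, 8)
  D3: (-8, -1, 9) + (-1, 1, 0) = (-9, 0, 9)
  D4: (-8, -1, 9) + (-1, 0, 1) = (-9, -1, 10)
  D5: (-8, -1, 9) + (0, -1, 1) = (-8, -2, 10)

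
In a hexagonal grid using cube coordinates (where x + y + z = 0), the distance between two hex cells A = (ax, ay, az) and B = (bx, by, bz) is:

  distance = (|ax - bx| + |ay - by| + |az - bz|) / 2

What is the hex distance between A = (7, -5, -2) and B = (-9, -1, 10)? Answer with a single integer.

Answer: 16

Derivation:
|ax - bx| = |7 - (-9)| = 16
|ay - by| = |-5 - (-1)| = 4
|az - bz| = |-2 - 10| = 12
distance = (16 + 4 + 12) / 2 = 32 / 2 = 16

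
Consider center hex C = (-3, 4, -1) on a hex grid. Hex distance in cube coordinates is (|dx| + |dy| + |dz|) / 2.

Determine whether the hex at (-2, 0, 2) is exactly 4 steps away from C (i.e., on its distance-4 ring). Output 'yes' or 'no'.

Answer: yes

Derivation:
|px - cx| = |-2 - (-3)| = 1
|py - cy| = |0 - 4| = 4
|pz - cz| = |2 - (-1)| = 3
distance = (1+4+3)/2 = 8/2 = 4
radius = 4; distance == radius -> yes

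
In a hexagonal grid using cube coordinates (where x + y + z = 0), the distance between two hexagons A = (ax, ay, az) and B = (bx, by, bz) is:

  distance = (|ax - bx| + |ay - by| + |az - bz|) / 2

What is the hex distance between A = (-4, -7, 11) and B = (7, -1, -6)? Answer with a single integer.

|ax - bx| = |-4 - 7| = 11
|ay - by| = |-7 - (-1)| = 6
|az - bz| = |11 - (-6)| = 17
distance = (11 + 6 + 17) / 2 = 34 / 2 = 17

Answer: 17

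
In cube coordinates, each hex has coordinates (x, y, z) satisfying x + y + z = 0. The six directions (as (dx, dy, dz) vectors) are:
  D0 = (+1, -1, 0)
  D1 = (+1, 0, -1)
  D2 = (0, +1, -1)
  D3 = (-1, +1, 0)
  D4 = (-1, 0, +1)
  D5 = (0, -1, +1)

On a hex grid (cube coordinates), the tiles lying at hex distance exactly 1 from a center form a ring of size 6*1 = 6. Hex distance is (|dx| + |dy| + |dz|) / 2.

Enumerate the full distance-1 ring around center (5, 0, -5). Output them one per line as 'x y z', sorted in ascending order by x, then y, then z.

Walk ring at distance 1 from (5, 0, -5):
Start at center + D4*1 = (4, 0, -4)
  hex 0: (4, 0, -4)
  hex 1: (5, -1, -4)
  hex 2: (6, -1, -5)
  hex 3: (6, 0, -6)
  hex 4: (5, 1, -6)
  hex 5: (4, 1, -5)
Sorted: 6 hexes.

Answer: 4 0 -4
4 1 -5
5 -1 -4
5 1 -6
6 -1 -5
6 0 -6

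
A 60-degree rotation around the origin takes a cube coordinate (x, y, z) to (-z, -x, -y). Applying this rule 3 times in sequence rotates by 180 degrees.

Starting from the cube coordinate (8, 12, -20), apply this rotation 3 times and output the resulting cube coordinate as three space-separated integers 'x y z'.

Start: (8, 12, -20)
Step 1: (8, 12, -20) -> (-(-20), -(8), -(12)) = (20, -8, -12)
Step 2: (20, -8, -12) -> (-(-12), -(20), -(-8)) = (12, -20, 8)
Step 3: (12, -20, 8) -> (-(8), -(12), -(-20)) = (-8, -12, 20)

Answer: -8 -12 20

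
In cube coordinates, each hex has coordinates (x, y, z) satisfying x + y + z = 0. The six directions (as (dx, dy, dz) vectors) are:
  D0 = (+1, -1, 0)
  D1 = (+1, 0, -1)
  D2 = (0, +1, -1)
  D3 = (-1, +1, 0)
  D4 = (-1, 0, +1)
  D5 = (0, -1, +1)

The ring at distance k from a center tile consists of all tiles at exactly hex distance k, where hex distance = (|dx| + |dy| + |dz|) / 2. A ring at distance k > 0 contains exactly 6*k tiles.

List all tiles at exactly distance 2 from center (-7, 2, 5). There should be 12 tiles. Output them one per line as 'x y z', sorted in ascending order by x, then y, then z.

Answer: -9 2 7
-9 3 6
-9 4 5
-8 1 7
-8 4 4
-7 0 7
-7 4 3
-6 0 6
-6 3 3
-5 0 5
-5 1 4
-5 2 3

Derivation:
Walk ring at distance 2 from (-7, 2, 5):
Start at center + D4*2 = (-9, 2, 7)
  hex 0: (-9, 2, 7)
  hex 1: (-8, 1, 7)
  hex 2: (-7, 0, 7)
  hex 3: (-6, 0, 6)
  hex 4: (-5, 0, 5)
  hex 5: (-5, 1, 4)
  hex 6: (-5, 2, 3)
  hex 7: (-6, 3, 3)
  hex 8: (-7, 4, 3)
  hex 9: (-8, 4, 4)
  hex 10: (-9, 4, 5)
  hex 11: (-9, 3, 6)
Sorted: 12 hexes.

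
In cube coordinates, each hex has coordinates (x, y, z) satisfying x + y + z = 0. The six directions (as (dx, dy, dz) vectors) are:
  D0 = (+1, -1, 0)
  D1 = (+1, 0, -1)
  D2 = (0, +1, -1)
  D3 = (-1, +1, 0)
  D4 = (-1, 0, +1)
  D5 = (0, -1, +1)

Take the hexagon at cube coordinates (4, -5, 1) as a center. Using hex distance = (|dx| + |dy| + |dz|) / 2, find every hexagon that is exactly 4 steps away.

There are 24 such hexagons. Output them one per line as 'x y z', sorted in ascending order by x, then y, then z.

Answer: 0 -5 5
0 -4 4
0 -3 3
0 -2 2
0 -1 1
1 -6 5
1 -1 0
2 -7 5
2 -1 -1
3 -8 5
3 -1 -2
4 -9 5
4 -1 -3
5 -9 4
5 -2 -3
6 -9 3
6 -3 -3
7 -9 2
7 -4 -3
8 -9 1
8 -8 0
8 -7 -1
8 -6 -2
8 -5 -3

Derivation:
Walk ring at distance 4 from (4, -5, 1):
Start at center + D4*4 = (0, -5, 5)
  hex 0: (0, -5, 5)
  hex 1: (1, -6, 5)
  hex 2: (2, -7, 5)
  hex 3: (3, -8, 5)
  hex 4: (4, -9, 5)
  hex 5: (5, -9, 4)
  hex 6: (6, -9, 3)
  hex 7: (7, -9, 2)
  hex 8: (8, -9, 1)
  hex 9: (8, -8, 0)
  hex 10: (8, -7, -1)
  hex 11: (8, -6, -2)
  hex 12: (8, -5, -3)
  hex 13: (7, -4, -3)
  hex 14: (6, -3, -3)
  hex 15: (5, -2, -3)
  hex 16: (4, -1, -3)
  hex 17: (3, -1, -2)
  hex 18: (2, -1, -1)
  hex 19: (1, -1, 0)
  hex 20: (0, -1, 1)
  hex 21: (0, -2, 2)
  hex 22: (0, -3, 3)
  hex 23: (0, -4, 4)
Sorted: 24 hexes.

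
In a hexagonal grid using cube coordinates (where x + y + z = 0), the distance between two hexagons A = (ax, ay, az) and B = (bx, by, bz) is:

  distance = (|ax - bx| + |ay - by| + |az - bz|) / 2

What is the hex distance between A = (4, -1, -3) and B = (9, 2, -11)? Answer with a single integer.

Answer: 8

Derivation:
|ax - bx| = |4 - 9| = 5
|ay - by| = |-1 - 2| = 3
|az - bz| = |-3 - (-11)| = 8
distance = (5 + 3 + 8) / 2 = 16 / 2 = 8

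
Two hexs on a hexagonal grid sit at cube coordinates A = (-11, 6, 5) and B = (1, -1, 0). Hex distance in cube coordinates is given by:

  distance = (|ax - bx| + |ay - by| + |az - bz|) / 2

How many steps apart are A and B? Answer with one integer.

Answer: 12

Derivation:
|ax - bx| = |-11 - 1| = 12
|ay - by| = |6 - (-1)| = 7
|az - bz| = |5 - 0| = 5
distance = (12 + 7 + 5) / 2 = 24 / 2 = 12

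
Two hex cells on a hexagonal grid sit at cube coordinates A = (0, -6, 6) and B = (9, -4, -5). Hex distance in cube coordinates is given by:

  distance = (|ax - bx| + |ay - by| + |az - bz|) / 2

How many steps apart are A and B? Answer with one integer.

|ax - bx| = |0 - 9| = 9
|ay - by| = |-6 - (-4)| = 2
|az - bz| = |6 - (-5)| = 11
distance = (9 + 2 + 11) / 2 = 22 / 2 = 11

Answer: 11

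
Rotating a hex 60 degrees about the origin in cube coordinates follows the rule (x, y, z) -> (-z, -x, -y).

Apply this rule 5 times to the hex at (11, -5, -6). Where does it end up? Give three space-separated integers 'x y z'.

Answer: 5 6 -11

Derivation:
Start: (11, -5, -6)
Step 1: (11, -5, -6) -> (-(-6), -(11), -(-5)) = (6, -11, 5)
Step 2: (6, -11, 5) -> (-(5), -(6), -(-11)) = (-5, -6, 11)
Step 3: (-5, -6, 11) -> (-(11), -(-5), -(-6)) = (-11, 5, 6)
Step 4: (-11, 5, 6) -> (-(6), -(-11), -(5)) = (-6, 11, -5)
Step 5: (-6, 11, -5) -> (-(-5), -(-6), -(11)) = (5, 6, -11)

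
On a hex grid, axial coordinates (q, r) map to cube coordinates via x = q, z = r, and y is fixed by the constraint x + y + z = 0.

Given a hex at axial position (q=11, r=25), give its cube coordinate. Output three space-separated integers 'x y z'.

x = q = 11
z = r = 25
y = -x - z = -(11) - (25) = -36

Answer: 11 -36 25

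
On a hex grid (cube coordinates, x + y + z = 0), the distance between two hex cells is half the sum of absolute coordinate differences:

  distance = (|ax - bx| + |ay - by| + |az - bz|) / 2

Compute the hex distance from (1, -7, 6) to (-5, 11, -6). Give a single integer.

Answer: 18

Derivation:
|ax - bx| = |1 - (-5)| = 6
|ay - by| = |-7 - 11| = 18
|az - bz| = |6 - (-6)| = 12
distance = (6 + 18 + 12) / 2 = 36 / 2 = 18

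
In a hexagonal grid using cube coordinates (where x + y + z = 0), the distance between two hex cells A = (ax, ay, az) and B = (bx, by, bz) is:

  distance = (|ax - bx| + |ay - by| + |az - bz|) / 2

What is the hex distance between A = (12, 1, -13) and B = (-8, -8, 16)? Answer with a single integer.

Answer: 29

Derivation:
|ax - bx| = |12 - (-8)| = 20
|ay - by| = |1 - (-8)| = 9
|az - bz| = |-13 - 16| = 29
distance = (20 + 9 + 29) / 2 = 58 / 2 = 29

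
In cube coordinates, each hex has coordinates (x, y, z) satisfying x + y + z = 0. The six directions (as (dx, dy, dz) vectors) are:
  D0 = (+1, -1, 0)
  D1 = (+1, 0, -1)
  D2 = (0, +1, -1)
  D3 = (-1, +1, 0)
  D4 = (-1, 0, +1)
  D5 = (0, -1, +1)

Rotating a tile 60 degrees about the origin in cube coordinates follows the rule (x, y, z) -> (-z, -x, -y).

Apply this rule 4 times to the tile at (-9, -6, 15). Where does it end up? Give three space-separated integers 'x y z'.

Answer: 15 -9 -6

Derivation:
Start: (-9, -6, 15)
Step 1: (-9, -6, 15) -> (-(15), -(-9), -(-6)) = (-15, 9, 6)
Step 2: (-15, 9, 6) -> (-(6), -(-15), -(9)) = (-6, 15, -9)
Step 3: (-6, 15, -9) -> (-(-9), -(-6), -(15)) = (9, 6, -15)
Step 4: (9, 6, -15) -> (-(-15), -(9), -(6)) = (15, -9, -6)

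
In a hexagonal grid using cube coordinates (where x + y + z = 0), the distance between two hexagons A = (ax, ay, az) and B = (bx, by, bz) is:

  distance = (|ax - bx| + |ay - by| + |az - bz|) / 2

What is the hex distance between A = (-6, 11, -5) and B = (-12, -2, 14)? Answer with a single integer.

|ax - bx| = |-6 - (-12)| = 6
|ay - by| = |11 - (-2)| = 13
|az - bz| = |-5 - 14| = 19
distance = (6 + 13 + 19) / 2 = 38 / 2 = 19

Answer: 19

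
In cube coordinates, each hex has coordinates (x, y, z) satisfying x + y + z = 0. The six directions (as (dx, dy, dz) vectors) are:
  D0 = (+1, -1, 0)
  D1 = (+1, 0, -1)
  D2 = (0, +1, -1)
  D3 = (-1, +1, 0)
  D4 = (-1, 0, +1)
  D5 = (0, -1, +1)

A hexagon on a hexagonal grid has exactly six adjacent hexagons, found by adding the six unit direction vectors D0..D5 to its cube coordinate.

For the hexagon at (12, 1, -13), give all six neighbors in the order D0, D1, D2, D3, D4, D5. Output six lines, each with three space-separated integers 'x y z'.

Center: (12, 1, -13). Add each direction:
  D0: (12, 1, -13) + (1, -1, 0) = (13, 0, -13)
  D1: (12, 1, -13) + (1, 0, -1) = (13, 1, -14)
  D2: (12, 1, -13) + (0, 1, -1) = (12, 2, -14)
  D3: (12, 1, -13) + (-1, 1, 0) = (11, 2, -13)
  D4: (12, 1, -13) + (-1, 0, 1) = (11, 1, -12)
  D5: (12, 1, -13) + (0, -1, 1) = (12, 0, -12)

Answer: 13 0 -13
13 1 -14
12 2 -14
11 2 -13
11 1 -12
12 0 -12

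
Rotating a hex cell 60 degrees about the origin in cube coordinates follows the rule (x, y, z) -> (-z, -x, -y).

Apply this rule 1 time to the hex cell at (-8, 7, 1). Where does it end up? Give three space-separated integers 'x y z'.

Start: (-8, 7, 1)
Step 1: (-8, 7, 1) -> (-(1), -(-8), -(7)) = (-1, 8, -7)

Answer: -1 8 -7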